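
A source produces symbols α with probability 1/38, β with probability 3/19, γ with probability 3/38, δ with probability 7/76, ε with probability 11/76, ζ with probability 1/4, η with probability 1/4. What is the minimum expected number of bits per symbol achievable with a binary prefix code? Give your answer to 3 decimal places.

Repeatedly combine the two least-probable nodes; the expected code length is the sum of the merged weights.
merge 1/38 + 3/38 → 2/19
merge 7/76 + 2/19 → 15/76
merge 11/76 + 3/19 → 23/76
merge 15/76 + 1/4 → 17/38
merge 1/4 + 23/76 → 21/38
merge 17/38 + 21/38 → 1
L = 2/19 + 15/76 + 23/76 + 17/38 + 21/38 + 1 = 99/38 ≈ 2.605 bits/symbol.

2.605 bits/symbol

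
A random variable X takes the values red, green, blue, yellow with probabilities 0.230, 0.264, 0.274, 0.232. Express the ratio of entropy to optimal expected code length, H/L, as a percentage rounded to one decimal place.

Entropy H = −Σ p log₂ p ≈ 1.9957 bits.
Huffman merges: 23/100+29/125→231/500; 33/125+137/500→269/500; 231/500+269/500→1. L = 2 ≈ 2.0000.
Efficiency = H/L = 1.9957/2.0000 = 99.8%.

99.8%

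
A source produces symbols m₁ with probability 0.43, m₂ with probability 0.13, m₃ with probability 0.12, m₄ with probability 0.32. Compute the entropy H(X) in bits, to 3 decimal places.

1.799 bits

H = −Σ pᵢ log₂ pᵢ.
−0.43·log₂(0.43) = 0.5236
−0.13·log₂(0.13) = 0.3826
−0.12·log₂(0.12) = 0.3671
−0.32·log₂(0.32) = 0.5260
Sum ≈ 1.7993 → 1.799 bits.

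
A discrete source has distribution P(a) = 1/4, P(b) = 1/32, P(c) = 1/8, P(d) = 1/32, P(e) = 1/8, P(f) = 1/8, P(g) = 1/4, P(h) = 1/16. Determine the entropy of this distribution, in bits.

2.6875 bits

Each probability is a power of 1/2, so log₂(1/p) is an integer.
H = Σ p·log₂(1/p) = 1/4·2 + 1/32·5 + 1/8·3 + 1/32·5 + 1/8·3 + 1/8·3 + 1/4·2 + 1/16·4 = 2.6875 bits.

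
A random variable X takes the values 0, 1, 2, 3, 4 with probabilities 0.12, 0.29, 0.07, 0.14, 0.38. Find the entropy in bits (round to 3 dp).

H = −Σ pᵢ log₂ pᵢ.
−0.12·log₂(0.12) = 0.3671
−0.29·log₂(0.29) = 0.5179
−0.07·log₂(0.07) = 0.2686
−0.14·log₂(0.14) = 0.3971
−0.38·log₂(0.38) = 0.5305
Sum ≈ 2.0811 → 2.081 bits.

2.081 bits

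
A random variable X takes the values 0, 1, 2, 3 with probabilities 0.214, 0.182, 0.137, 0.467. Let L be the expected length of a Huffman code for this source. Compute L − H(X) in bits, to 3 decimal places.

Entropy H = −Σ p log₂ p ≈ 1.8292 bits.
Huffman merges: 137/1000+91/500→319/1000; 107/500+319/1000→533/1000; 467/1000+533/1000→1. L = 463/250 ≈ 1.8520.
L − H = 1.8520 − 1.8292 = 0.023 bits.

0.023 bits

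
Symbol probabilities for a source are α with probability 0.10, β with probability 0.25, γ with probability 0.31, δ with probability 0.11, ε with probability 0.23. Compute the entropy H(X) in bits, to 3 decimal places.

H = −Σ pᵢ log₂ pᵢ.
−0.10·log₂(0.10) = 0.3322
−0.25·log₂(0.25) = 0.5000
−0.31·log₂(0.31) = 0.5238
−0.11·log₂(0.11) = 0.3503
−0.23·log₂(0.23) = 0.4877
Sum ≈ 2.1939 → 2.194 bits.

2.194 bits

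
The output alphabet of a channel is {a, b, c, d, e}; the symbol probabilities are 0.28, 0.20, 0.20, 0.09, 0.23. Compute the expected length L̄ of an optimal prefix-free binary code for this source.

Repeatedly combine the two least-probable nodes; the expected code length is the sum of the merged weights.
merge 9/100 + 1/5 → 29/100
merge 1/5 + 23/100 → 43/100
merge 7/25 + 29/100 → 57/100
merge 43/100 + 57/100 → 1
L = 29/100 + 43/100 + 57/100 + 1 = 229/100 = 2.29 bits/symbol.

2.29 bits/symbol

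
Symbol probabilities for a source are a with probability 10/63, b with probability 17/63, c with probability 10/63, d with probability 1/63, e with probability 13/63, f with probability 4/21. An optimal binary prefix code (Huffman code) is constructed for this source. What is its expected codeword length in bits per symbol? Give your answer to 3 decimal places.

Repeatedly combine the two least-probable nodes; the expected code length is the sum of the merged weights.
merge 1/63 + 10/63 → 11/63
merge 10/63 + 11/63 → 1/3
merge 4/21 + 13/63 → 25/63
merge 17/63 + 1/3 → 38/63
merge 25/63 + 38/63 → 1
L = 11/63 + 1/3 + 25/63 + 38/63 + 1 = 158/63 ≈ 2.508 bits/symbol.

2.508 bits/symbol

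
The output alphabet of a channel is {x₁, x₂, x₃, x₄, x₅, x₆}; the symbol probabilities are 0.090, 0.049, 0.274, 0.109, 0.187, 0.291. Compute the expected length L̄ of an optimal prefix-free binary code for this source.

Repeatedly combine the two least-probable nodes; the expected code length is the sum of the merged weights.
merge 49/1000 + 9/100 → 139/1000
merge 109/1000 + 139/1000 → 31/125
merge 187/1000 + 31/125 → 87/200
merge 137/500 + 291/1000 → 113/200
merge 87/200 + 113/200 → 1
L = 139/1000 + 31/125 + 87/200 + 113/200 + 1 = 2387/1000 = 2.387 bits/symbol.

2.387 bits/symbol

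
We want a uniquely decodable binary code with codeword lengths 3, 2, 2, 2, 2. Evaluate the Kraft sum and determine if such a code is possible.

With common denominator 2^3 = 8: Σ 2^(−ℓᵢ) = 1/8 + 2/8 + 2/8 + 2/8 + 2/8 = 9/8 = 1.125.
Kraft's inequality requires Σ ≤ 1; here Σ = 1.125 > 1, so no such prefix code exists.

1.125; no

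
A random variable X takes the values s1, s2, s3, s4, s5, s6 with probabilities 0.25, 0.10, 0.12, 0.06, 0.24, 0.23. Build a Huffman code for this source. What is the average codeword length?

Repeatedly combine the two least-probable nodes; the expected code length is the sum of the merged weights.
merge 3/50 + 1/10 → 4/25
merge 3/25 + 4/25 → 7/25
merge 23/100 + 6/25 → 47/100
merge 1/4 + 7/25 → 53/100
merge 47/100 + 53/100 → 1
L = 4/25 + 7/25 + 47/100 + 53/100 + 1 = 61/25 = 2.44 bits/symbol.

2.44 bits/symbol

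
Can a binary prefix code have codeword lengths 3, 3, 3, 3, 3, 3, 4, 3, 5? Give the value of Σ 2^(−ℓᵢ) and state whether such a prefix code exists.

With common denominator 2^5 = 32: Σ 2^(−ℓᵢ) = 4/32 + 4/32 + 4/32 + 4/32 + 4/32 + 4/32 + 2/32 + 4/32 + 1/32 = 31/32 = 0.96875.
Kraft's inequality requires Σ ≤ 1; here Σ = 0.96875 ≤ 1, so such a prefix code exists.

0.96875; yes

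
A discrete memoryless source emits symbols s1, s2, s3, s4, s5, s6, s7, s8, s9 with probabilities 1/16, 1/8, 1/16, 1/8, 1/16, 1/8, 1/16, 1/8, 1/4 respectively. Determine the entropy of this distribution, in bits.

3 bits

Each probability is a power of 1/2, so log₂(1/p) is an integer.
H = Σ p·log₂(1/p) = 1/16·4 + 1/8·3 + 1/16·4 + 1/8·3 + 1/16·4 + 1/8·3 + 1/16·4 + 1/8·3 + 1/4·2 = 3 bits.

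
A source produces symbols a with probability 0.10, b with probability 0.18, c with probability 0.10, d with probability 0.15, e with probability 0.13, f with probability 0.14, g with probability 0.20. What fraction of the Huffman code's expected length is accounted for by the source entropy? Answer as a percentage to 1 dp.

98.7%

Entropy H = −Σ p log₂ p ≈ 2.7644 bits.
Huffman merges: 1/10+1/10→1/5; 13/100+7/50→27/100; 3/20+9/50→33/100; 1/5+1/5→2/5; 27/100+33/100→3/5; 2/5+3/5→1. L = 14/5 ≈ 2.8000.
Efficiency = H/L = 2.7644/2.8000 = 98.7%.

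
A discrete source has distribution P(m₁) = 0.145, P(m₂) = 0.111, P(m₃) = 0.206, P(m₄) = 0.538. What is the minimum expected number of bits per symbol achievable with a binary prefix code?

Repeatedly combine the two least-probable nodes; the expected code length is the sum of the merged weights.
merge 111/1000 + 29/200 → 32/125
merge 103/500 + 32/125 → 231/500
merge 231/500 + 269/500 → 1
L = 32/125 + 231/500 + 1 = 859/500 = 1.718 bits/symbol.

1.718 bits/symbol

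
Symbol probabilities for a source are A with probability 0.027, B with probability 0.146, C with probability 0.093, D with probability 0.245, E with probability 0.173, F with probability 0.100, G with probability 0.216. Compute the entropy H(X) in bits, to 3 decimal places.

2.609 bits

H = −Σ pᵢ log₂ pᵢ.
−0.027·log₂(0.027) = 0.1407
−0.146·log₂(0.146) = 0.4053
−0.093·log₂(0.093) = 0.3187
−0.245·log₂(0.245) = 0.4971
−0.173·log₂(0.173) = 0.4379
−0.100·log₂(0.100) = 0.3322
−0.216·log₂(0.216) = 0.4776
Sum ≈ 2.6094 → 2.609 bits.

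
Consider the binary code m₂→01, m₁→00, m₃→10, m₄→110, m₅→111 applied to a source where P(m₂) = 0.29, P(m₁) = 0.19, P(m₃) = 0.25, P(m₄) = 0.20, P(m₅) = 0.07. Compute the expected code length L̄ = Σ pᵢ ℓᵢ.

2.27 bits/symbol

L̄ = Σ pᵢ·ℓᵢ = 0.29·2 + 0.19·2 + 0.25·2 + 0.20·3 + 0.07·3 = 2.27 bits/symbol.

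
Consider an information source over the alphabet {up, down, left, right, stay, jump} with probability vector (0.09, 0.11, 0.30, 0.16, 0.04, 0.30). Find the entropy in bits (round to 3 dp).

H = −Σ pᵢ log₂ pᵢ.
−0.09·log₂(0.09) = 0.3127
−0.11·log₂(0.11) = 0.3503
−0.30·log₂(0.30) = 0.5211
−0.16·log₂(0.16) = 0.4230
−0.04·log₂(0.04) = 0.1858
−0.30·log₂(0.30) = 0.5211
Sum ≈ 2.3139 → 2.314 bits.

2.314 bits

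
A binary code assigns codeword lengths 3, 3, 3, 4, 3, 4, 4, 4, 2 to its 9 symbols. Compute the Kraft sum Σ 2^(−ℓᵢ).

With common denominator 2^4 = 16: Σ 2^(−ℓᵢ) = 2/16 + 2/16 + 2/16 + 1/16 + 2/16 + 1/16 + 1/16 + 1/16 + 4/16 = 16/16 = 1.

1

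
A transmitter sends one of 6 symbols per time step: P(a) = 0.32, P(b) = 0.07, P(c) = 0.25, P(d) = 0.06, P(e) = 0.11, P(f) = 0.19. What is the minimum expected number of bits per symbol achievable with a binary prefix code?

2.37 bits/symbol

Repeatedly combine the two least-probable nodes; the expected code length is the sum of the merged weights.
merge 3/50 + 7/100 → 13/100
merge 11/100 + 13/100 → 6/25
merge 19/100 + 6/25 → 43/100
merge 1/4 + 8/25 → 57/100
merge 43/100 + 57/100 → 1
L = 13/100 + 6/25 + 43/100 + 57/100 + 1 = 237/100 = 2.37 bits/symbol.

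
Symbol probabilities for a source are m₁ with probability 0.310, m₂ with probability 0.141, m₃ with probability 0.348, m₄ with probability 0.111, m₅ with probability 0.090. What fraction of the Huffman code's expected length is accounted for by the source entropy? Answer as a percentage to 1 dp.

96.4%

Entropy H = −Σ p log₂ p ≈ 2.1169 bits.
Huffman merges: 9/100+111/1000→201/1000; 141/1000+201/1000→171/500; 31/100+171/500→163/250; 87/250+163/250→1. L = 439/200 ≈ 2.1950.
Efficiency = H/L = 2.1169/2.1950 = 96.4%.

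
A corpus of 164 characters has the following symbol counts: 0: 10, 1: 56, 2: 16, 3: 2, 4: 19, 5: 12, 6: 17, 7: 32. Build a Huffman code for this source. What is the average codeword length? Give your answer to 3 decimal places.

Probabilities are the counts divided by 164.
Repeatedly combine the two least-probable nodes; the expected code length is the sum of the merged weights.
merge 1/82 + 5/82 → 3/41
merge 3/41 + 3/41 → 6/41
merge 4/41 + 17/164 → 33/164
merge 19/164 + 6/41 → 43/164
merge 8/41 + 33/164 → 65/164
merge 43/164 + 14/41 → 99/164
merge 65/164 + 99/164 → 1
L = 3/41 + 6/41 + 33/164 + 43/164 + 65/164 + 99/164 + 1 = 110/41 ≈ 2.683 bits/symbol.

2.683 bits/symbol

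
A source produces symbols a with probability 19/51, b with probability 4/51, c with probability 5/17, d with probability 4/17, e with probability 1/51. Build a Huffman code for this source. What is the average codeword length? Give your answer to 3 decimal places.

2.059 bits/symbol

Repeatedly combine the two least-probable nodes; the expected code length is the sum of the merged weights.
merge 1/51 + 4/51 → 5/51
merge 5/51 + 4/17 → 1/3
merge 5/17 + 1/3 → 32/51
merge 19/51 + 32/51 → 1
L = 5/51 + 1/3 + 32/51 + 1 = 35/17 ≈ 2.059 bits/symbol.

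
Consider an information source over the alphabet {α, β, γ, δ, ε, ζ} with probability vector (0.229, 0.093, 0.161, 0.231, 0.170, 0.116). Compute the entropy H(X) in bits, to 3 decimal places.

2.513 bits

H = −Σ pᵢ log₂ pᵢ.
−0.229·log₂(0.229) = 0.4870
−0.093·log₂(0.093) = 0.3187
−0.161·log₂(0.161) = 0.4242
−0.231·log₂(0.231) = 0.4883
−0.170·log₂(0.170) = 0.4346
−0.116·log₂(0.116) = 0.3605
Sum ≈ 2.5133 → 2.513 bits.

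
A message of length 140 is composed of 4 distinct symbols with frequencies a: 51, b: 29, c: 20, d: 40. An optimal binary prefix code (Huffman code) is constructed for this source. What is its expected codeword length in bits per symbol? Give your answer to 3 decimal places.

1.986 bits/symbol

Probabilities are the counts divided by 140.
Repeatedly combine the two least-probable nodes; the expected code length is the sum of the merged weights.
merge 1/7 + 29/140 → 7/20
merge 2/7 + 7/20 → 89/140
merge 51/140 + 89/140 → 1
L = 7/20 + 89/140 + 1 = 139/70 ≈ 1.986 bits/symbol.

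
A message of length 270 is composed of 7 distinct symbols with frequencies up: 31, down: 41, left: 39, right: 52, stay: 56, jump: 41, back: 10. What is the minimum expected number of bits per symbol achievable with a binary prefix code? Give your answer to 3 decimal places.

2.752 bits/symbol

Probabilities are the counts divided by 270.
Repeatedly combine the two least-probable nodes; the expected code length is the sum of the merged weights.
merge 1/27 + 31/270 → 41/270
merge 13/90 + 41/270 → 8/27
merge 41/270 + 41/270 → 41/135
merge 26/135 + 28/135 → 2/5
merge 8/27 + 41/135 → 3/5
merge 2/5 + 3/5 → 1
L = 41/270 + 8/27 + 41/135 + 2/5 + 3/5 + 1 = 743/270 ≈ 2.752 bits/symbol.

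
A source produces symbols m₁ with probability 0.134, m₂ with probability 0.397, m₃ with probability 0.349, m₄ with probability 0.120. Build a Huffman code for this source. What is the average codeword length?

1.857 bits/symbol

Repeatedly combine the two least-probable nodes; the expected code length is the sum of the merged weights.
merge 3/25 + 67/500 → 127/500
merge 127/500 + 349/1000 → 603/1000
merge 397/1000 + 603/1000 → 1
L = 127/500 + 603/1000 + 1 = 1857/1000 = 1.857 bits/symbol.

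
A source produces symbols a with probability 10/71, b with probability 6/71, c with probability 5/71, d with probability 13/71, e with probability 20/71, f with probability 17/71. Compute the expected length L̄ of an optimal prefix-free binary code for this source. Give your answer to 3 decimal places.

Repeatedly combine the two least-probable nodes; the expected code length is the sum of the merged weights.
merge 5/71 + 6/71 → 11/71
merge 10/71 + 11/71 → 21/71
merge 13/71 + 17/71 → 30/71
merge 20/71 + 21/71 → 41/71
merge 30/71 + 41/71 → 1
L = 11/71 + 21/71 + 30/71 + 41/71 + 1 = 174/71 ≈ 2.451 bits/symbol.

2.451 bits/symbol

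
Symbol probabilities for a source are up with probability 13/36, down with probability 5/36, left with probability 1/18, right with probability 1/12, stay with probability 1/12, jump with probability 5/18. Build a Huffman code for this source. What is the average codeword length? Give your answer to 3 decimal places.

Repeatedly combine the two least-probable nodes; the expected code length is the sum of the merged weights.
merge 1/18 + 1/12 → 5/36
merge 1/12 + 5/36 → 2/9
merge 5/36 + 2/9 → 13/36
merge 5/18 + 13/36 → 23/36
merge 13/36 + 23/36 → 1
L = 5/36 + 2/9 + 13/36 + 23/36 + 1 = 85/36 ≈ 2.361 bits/symbol.

2.361 bits/symbol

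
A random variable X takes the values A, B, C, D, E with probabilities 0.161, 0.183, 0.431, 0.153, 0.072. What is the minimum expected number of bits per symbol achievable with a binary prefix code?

2.138 bits/symbol

Repeatedly combine the two least-probable nodes; the expected code length is the sum of the merged weights.
merge 9/125 + 153/1000 → 9/40
merge 161/1000 + 183/1000 → 43/125
merge 9/40 + 43/125 → 569/1000
merge 431/1000 + 569/1000 → 1
L = 9/40 + 43/125 + 569/1000 + 1 = 1069/500 = 2.138 bits/symbol.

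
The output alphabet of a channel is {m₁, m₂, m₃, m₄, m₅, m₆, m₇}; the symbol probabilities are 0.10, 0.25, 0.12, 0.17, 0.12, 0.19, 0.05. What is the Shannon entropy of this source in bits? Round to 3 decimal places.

2.672 bits

H = −Σ pᵢ log₂ pᵢ.
−0.10·log₂(0.10) = 0.3322
−0.25·log₂(0.25) = 0.5000
−0.12·log₂(0.12) = 0.3671
−0.17·log₂(0.17) = 0.4346
−0.12·log₂(0.12) = 0.3671
−0.19·log₂(0.19) = 0.4552
−0.05·log₂(0.05) = 0.2161
Sum ≈ 2.6722 → 2.672 bits.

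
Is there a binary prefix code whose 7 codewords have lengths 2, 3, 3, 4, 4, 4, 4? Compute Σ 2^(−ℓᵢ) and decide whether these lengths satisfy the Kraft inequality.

0.75; yes

With common denominator 2^4 = 16: Σ 2^(−ℓᵢ) = 4/16 + 2/16 + 2/16 + 1/16 + 1/16 + 1/16 + 1/16 = 12/16 = 0.75.
Kraft's inequality requires Σ ≤ 1; here Σ = 0.75 ≤ 1, so such a prefix code exists.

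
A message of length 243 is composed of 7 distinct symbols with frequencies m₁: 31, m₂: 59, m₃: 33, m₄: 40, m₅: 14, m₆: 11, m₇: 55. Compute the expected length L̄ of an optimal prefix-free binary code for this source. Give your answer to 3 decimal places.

Probabilities are the counts divided by 243.
Repeatedly combine the two least-probable nodes; the expected code length is the sum of the merged weights.
merge 11/243 + 14/243 → 25/243
merge 25/243 + 31/243 → 56/243
merge 11/81 + 40/243 → 73/243
merge 55/243 + 56/243 → 37/81
merge 59/243 + 73/243 → 44/81
merge 37/81 + 44/81 → 1
L = 25/243 + 56/243 + 73/243 + 37/81 + 44/81 + 1 = 640/243 ≈ 2.634 bits/symbol.

2.634 bits/symbol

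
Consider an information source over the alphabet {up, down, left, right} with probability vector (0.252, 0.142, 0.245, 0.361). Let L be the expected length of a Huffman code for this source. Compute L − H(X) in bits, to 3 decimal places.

Entropy H = −Σ p log₂ p ≈ 1.9288 bits.
Huffman merges: 71/500+49/200→387/1000; 63/250+361/1000→613/1000; 387/1000+613/1000→1. L = 2 ≈ 2.0000.
L − H = 2.0000 − 1.9288 = 0.071 bits.

0.071 bits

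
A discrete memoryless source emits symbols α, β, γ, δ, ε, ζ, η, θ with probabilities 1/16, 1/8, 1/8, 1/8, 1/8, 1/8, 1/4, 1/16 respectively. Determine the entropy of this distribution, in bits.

2.875 bits

Each probability is a power of 1/2, so log₂(1/p) is an integer.
H = Σ p·log₂(1/p) = 1/16·4 + 1/8·3 + 1/8·3 + 1/8·3 + 1/8·3 + 1/8·3 + 1/4·2 + 1/16·4 = 2.875 bits.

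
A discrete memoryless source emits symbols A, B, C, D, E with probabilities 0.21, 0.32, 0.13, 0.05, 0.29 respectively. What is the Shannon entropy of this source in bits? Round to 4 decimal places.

H = −Σ pᵢ log₂ pᵢ.
−0.21·log₂(0.21) = 0.4728
−0.32·log₂(0.32) = 0.5260
−0.13·log₂(0.13) = 0.3826
−0.05·log₂(0.05) = 0.2161
−0.29·log₂(0.29) = 0.5179
Sum ≈ 2.1155 → 2.1155 bits.

2.1155 bits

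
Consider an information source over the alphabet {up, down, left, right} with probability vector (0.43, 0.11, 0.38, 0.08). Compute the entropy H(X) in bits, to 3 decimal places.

H = −Σ pᵢ log₂ pᵢ.
−0.43·log₂(0.43) = 0.5236
−0.11·log₂(0.11) = 0.3503
−0.38·log₂(0.38) = 0.5305
−0.08·log₂(0.08) = 0.2915
Sum ≈ 1.6958 → 1.696 bits.

1.696 bits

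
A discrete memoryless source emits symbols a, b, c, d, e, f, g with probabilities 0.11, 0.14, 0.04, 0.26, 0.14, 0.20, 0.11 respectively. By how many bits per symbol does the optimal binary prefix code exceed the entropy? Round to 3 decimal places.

0.040 bits

Entropy H = −Σ p log₂ p ≈ 2.6502 bits.
Huffman merges: 1/25+11/100→3/20; 11/100+7/50→1/4; 7/50+3/20→29/100; 1/5+1/4→9/20; 13/50+29/100→11/20; 9/20+11/20→1. L = 269/100 ≈ 2.6900.
L − H = 2.6900 − 2.6502 = 0.040 bits.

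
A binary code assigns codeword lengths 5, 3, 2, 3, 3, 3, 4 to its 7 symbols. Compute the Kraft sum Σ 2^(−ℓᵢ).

With common denominator 2^5 = 32: Σ 2^(−ℓᵢ) = 1/32 + 4/32 + 8/32 + 4/32 + 4/32 + 4/32 + 2/32 = 27/32 = 0.84375.

0.84375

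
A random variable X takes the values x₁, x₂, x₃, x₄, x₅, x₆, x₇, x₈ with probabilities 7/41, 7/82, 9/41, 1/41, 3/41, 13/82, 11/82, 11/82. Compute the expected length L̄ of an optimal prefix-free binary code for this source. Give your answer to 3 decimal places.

2.878 bits/symbol

Repeatedly combine the two least-probable nodes; the expected code length is the sum of the merged weights.
merge 1/41 + 3/41 → 4/41
merge 7/82 + 4/41 → 15/82
merge 11/82 + 11/82 → 11/41
merge 13/82 + 7/41 → 27/82
merge 15/82 + 9/41 → 33/82
merge 11/41 + 27/82 → 49/82
merge 33/82 + 49/82 → 1
L = 4/41 + 15/82 + 11/41 + 27/82 + 33/82 + 49/82 + 1 = 118/41 ≈ 2.878 bits/symbol.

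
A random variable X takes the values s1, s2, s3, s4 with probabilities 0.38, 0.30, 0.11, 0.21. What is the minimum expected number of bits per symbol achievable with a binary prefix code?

1.94 bits/symbol

Repeatedly combine the two least-probable nodes; the expected code length is the sum of the merged weights.
merge 11/100 + 21/100 → 8/25
merge 3/10 + 8/25 → 31/50
merge 19/50 + 31/50 → 1
L = 8/25 + 31/50 + 1 = 97/50 = 1.94 bits/symbol.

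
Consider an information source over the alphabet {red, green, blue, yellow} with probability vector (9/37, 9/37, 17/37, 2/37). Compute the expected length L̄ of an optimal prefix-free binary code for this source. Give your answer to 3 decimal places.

Repeatedly combine the two least-probable nodes; the expected code length is the sum of the merged weights.
merge 2/37 + 9/37 → 11/37
merge 9/37 + 11/37 → 20/37
merge 17/37 + 20/37 → 1
L = 11/37 + 20/37 + 1 = 68/37 ≈ 1.838 bits/symbol.

1.838 bits/symbol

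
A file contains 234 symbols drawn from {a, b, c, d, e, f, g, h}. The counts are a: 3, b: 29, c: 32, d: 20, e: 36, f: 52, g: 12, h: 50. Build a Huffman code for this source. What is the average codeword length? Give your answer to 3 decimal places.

Probabilities are the counts divided by 234.
Repeatedly combine the two least-probable nodes; the expected code length is the sum of the merged weights.
merge 1/78 + 2/39 → 5/78
merge 5/78 + 10/117 → 35/234
merge 29/234 + 16/117 → 61/234
merge 35/234 + 2/13 → 71/234
merge 25/117 + 2/9 → 17/39
merge 61/234 + 71/234 → 22/39
merge 17/39 + 22/39 → 1
L = 5/78 + 35/234 + 61/234 + 71/234 + 17/39 + 22/39 + 1 = 25/9 ≈ 2.778 bits/symbol.

2.778 bits/symbol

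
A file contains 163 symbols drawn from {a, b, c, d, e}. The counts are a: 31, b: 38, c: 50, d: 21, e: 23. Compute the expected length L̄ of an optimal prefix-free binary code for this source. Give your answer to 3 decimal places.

Probabilities are the counts divided by 163.
Repeatedly combine the two least-probable nodes; the expected code length is the sum of the merged weights.
merge 21/163 + 23/163 → 44/163
merge 31/163 + 38/163 → 69/163
merge 44/163 + 50/163 → 94/163
merge 69/163 + 94/163 → 1
L = 44/163 + 69/163 + 94/163 + 1 = 370/163 ≈ 2.270 bits/symbol.

2.270 bits/symbol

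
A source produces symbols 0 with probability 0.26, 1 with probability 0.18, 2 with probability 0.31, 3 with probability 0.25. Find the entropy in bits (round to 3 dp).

H = −Σ pᵢ log₂ pᵢ.
−0.26·log₂(0.26) = 0.5053
−0.18·log₂(0.18) = 0.4453
−0.31·log₂(0.31) = 0.5238
−0.25·log₂(0.25) = 0.5000
Sum ≈ 1.9744 → 1.974 bits.

1.974 bits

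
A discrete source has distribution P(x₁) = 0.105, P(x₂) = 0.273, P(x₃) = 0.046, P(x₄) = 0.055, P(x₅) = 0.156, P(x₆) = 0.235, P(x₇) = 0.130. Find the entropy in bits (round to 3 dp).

2.579 bits

H = −Σ pᵢ log₂ pᵢ.
−0.105·log₂(0.105) = 0.3414
−0.273·log₂(0.273) = 0.5113
−0.046·log₂(0.046) = 0.2043
−0.055·log₂(0.055) = 0.2301
−0.156·log₂(0.156) = 0.4181
−0.235·log₂(0.235) = 0.4910
−0.130·log₂(0.130) = 0.3826
Sum ≈ 2.5790 → 2.579 bits.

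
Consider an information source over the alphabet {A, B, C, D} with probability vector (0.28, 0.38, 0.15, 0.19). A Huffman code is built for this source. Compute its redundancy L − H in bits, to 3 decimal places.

0.050 bits

Entropy H = −Σ p log₂ p ≈ 1.9104 bits.
Huffman merges: 3/20+19/100→17/50; 7/25+17/50→31/50; 19/50+31/50→1. L = 49/25 ≈ 1.9600.
L − H = 1.9600 − 1.9104 = 0.050 bits.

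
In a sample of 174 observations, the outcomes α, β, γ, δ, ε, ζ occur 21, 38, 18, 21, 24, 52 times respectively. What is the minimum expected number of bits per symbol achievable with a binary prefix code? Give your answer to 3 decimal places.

2.483 bits/symbol

Probabilities are the counts divided by 174.
Repeatedly combine the two least-probable nodes; the expected code length is the sum of the merged weights.
merge 3/29 + 7/58 → 13/58
merge 7/58 + 4/29 → 15/58
merge 19/87 + 13/58 → 77/174
merge 15/58 + 26/87 → 97/174
merge 77/174 + 97/174 → 1
L = 13/58 + 15/58 + 77/174 + 97/174 + 1 = 72/29 ≈ 2.483 bits/symbol.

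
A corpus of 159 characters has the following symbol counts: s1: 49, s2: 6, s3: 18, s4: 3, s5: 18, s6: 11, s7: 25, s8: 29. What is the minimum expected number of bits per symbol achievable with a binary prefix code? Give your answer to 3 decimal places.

Probabilities are the counts divided by 159.
Repeatedly combine the two least-probable nodes; the expected code length is the sum of the merged weights.
merge 1/53 + 2/53 → 3/53
merge 3/53 + 11/159 → 20/159
merge 6/53 + 6/53 → 12/53
merge 20/159 + 25/159 → 15/53
merge 29/159 + 12/53 → 65/159
merge 15/53 + 49/159 → 94/159
merge 65/159 + 94/159 → 1
L = 3/53 + 20/159 + 12/53 + 15/53 + 65/159 + 94/159 + 1 = 428/159 ≈ 2.692 bits/symbol.

2.692 bits/symbol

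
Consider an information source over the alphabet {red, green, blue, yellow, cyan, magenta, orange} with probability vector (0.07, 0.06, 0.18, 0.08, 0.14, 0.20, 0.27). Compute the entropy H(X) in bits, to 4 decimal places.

H = −Σ pᵢ log₂ pᵢ.
−0.07·log₂(0.07) = 0.2686
−0.06·log₂(0.06) = 0.2435
−0.18·log₂(0.18) = 0.4453
−0.08·log₂(0.08) = 0.2915
−0.14·log₂(0.14) = 0.3971
−0.20·log₂(0.20) = 0.4644
−0.27·log₂(0.27) = 0.5100
Sum ≈ 2.6204 → 2.6204 bits.

2.6204 bits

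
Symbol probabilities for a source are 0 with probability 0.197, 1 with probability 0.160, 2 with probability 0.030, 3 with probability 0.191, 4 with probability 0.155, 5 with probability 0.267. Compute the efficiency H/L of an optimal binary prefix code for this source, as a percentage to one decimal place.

95.6%

Entropy H = −Σ p log₂ p ≈ 2.4182 bits.
Huffman merges: 3/100+31/200→37/200; 4/25+37/200→69/200; 191/1000+197/1000→97/250; 267/1000+69/200→153/250; 97/250+153/250→1. L = 253/100 ≈ 2.5300.
Efficiency = H/L = 2.4182/2.5300 = 95.6%.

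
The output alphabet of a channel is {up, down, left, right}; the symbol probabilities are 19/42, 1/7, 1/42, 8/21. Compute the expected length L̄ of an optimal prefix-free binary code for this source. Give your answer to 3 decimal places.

1.714 bits/symbol

Repeatedly combine the two least-probable nodes; the expected code length is the sum of the merged weights.
merge 1/42 + 1/7 → 1/6
merge 1/6 + 8/21 → 23/42
merge 19/42 + 23/42 → 1
L = 1/6 + 23/42 + 1 = 12/7 ≈ 1.714 bits/symbol.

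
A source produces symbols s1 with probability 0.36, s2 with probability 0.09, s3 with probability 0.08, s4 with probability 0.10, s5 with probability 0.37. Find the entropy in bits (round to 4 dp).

1.9977 bits

H = −Σ pᵢ log₂ pᵢ.
−0.36·log₂(0.36) = 0.5306
−0.09·log₂(0.09) = 0.3127
−0.08·log₂(0.08) = 0.2915
−0.10·log₂(0.10) = 0.3322
−0.37·log₂(0.37) = 0.5307
Sum ≈ 1.9977 → 1.9977 bits.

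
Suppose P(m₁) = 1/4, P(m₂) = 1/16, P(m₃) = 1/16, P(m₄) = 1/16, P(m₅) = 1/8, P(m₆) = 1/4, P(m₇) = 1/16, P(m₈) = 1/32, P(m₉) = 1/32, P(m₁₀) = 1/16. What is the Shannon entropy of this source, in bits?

2.9375 bits

Each probability is a power of 1/2, so log₂(1/p) is an integer.
H = Σ p·log₂(1/p) = 1/4·2 + 1/16·4 + 1/16·4 + 1/16·4 + 1/8·3 + 1/4·2 + 1/16·4 + 1/32·5 + 1/32·5 + 1/16·4 = 2.9375 bits.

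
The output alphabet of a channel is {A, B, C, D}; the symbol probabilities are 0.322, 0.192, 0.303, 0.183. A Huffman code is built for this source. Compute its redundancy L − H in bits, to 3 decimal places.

0.046 bits

Entropy H = −Σ p log₂ p ≈ 1.9539 bits.
Huffman merges: 183/1000+24/125→3/8; 303/1000+161/500→5/8; 3/8+5/8→1. L = 2 ≈ 2.0000.
L − H = 2.0000 − 1.9539 = 0.046 bits.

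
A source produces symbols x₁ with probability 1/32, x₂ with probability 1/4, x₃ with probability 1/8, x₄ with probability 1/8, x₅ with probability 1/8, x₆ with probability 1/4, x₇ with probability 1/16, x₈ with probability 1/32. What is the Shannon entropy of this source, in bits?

2.6875 bits

Each probability is a power of 1/2, so log₂(1/p) is an integer.
H = Σ p·log₂(1/p) = 1/32·5 + 1/4·2 + 1/8·3 + 1/8·3 + 1/8·3 + 1/4·2 + 1/16·4 + 1/32·5 = 2.6875 bits.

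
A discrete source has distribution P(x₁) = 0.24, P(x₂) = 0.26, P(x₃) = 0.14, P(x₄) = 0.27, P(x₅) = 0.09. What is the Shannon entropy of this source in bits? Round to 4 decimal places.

H = −Σ pᵢ log₂ pᵢ.
−0.24·log₂(0.24) = 0.4941
−0.26·log₂(0.26) = 0.5053
−0.14·log₂(0.14) = 0.3971
−0.27·log₂(0.27) = 0.5100
−0.09·log₂(0.09) = 0.3127
Sum ≈ 2.2192 → 2.2192 bits.

2.2192 bits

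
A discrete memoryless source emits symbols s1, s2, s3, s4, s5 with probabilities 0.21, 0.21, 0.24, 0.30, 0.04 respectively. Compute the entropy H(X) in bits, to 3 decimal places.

H = −Σ pᵢ log₂ pᵢ.
−0.21·log₂(0.21) = 0.4728
−0.21·log₂(0.21) = 0.4728
−0.24·log₂(0.24) = 0.4941
−0.30·log₂(0.30) = 0.5211
−0.04·log₂(0.04) = 0.1858
Sum ≈ 2.1466 → 2.147 bits.

2.147 bits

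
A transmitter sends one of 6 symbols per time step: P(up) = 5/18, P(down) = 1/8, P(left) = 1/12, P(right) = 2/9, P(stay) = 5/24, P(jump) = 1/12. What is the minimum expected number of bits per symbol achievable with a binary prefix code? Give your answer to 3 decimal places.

2.458 bits/symbol

Repeatedly combine the two least-probable nodes; the expected code length is the sum of the merged weights.
merge 1/12 + 1/12 → 1/6
merge 1/8 + 1/6 → 7/24
merge 5/24 + 2/9 → 31/72
merge 5/18 + 7/24 → 41/72
merge 31/72 + 41/72 → 1
L = 1/6 + 7/24 + 31/72 + 41/72 + 1 = 59/24 ≈ 2.458 bits/symbol.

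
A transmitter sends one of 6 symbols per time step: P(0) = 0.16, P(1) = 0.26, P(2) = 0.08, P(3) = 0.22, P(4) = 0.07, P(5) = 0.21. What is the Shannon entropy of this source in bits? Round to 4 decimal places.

H = −Σ pᵢ log₂ pᵢ.
−0.16·log₂(0.16) = 0.4230
−0.26·log₂(0.26) = 0.5053
−0.08·log₂(0.08) = 0.2915
−0.22·log₂(0.22) = 0.4806
−0.07·log₂(0.07) = 0.2686
−0.21·log₂(0.21) = 0.4728
Sum ≈ 2.4418 → 2.4418 bits.

2.4418 bits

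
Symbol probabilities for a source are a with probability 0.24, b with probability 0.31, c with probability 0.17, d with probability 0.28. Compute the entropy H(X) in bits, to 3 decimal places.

1.967 bits

H = −Σ pᵢ log₂ pᵢ.
−0.24·log₂(0.24) = 0.4941
−0.31·log₂(0.31) = 0.5238
−0.17·log₂(0.17) = 0.4346
−0.28·log₂(0.28) = 0.5142
Sum ≈ 1.9667 → 1.967 bits.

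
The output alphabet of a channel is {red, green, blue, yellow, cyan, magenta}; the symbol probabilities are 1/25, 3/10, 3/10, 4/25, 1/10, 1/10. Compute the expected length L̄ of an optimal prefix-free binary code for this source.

2.38 bits/symbol

Repeatedly combine the two least-probable nodes; the expected code length is the sum of the merged weights.
merge 1/25 + 1/10 → 7/50
merge 1/10 + 7/50 → 6/25
merge 4/25 + 6/25 → 2/5
merge 3/10 + 3/10 → 3/5
merge 2/5 + 3/5 → 1
L = 7/50 + 6/25 + 2/5 + 3/5 + 1 = 119/50 = 2.38 bits/symbol.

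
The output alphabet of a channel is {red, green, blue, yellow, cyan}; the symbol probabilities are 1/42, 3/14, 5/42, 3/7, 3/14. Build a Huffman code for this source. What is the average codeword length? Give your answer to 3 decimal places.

Repeatedly combine the two least-probable nodes; the expected code length is the sum of the merged weights.
merge 1/42 + 5/42 → 1/7
merge 1/7 + 3/14 → 5/14
merge 3/14 + 5/14 → 4/7
merge 3/7 + 4/7 → 1
L = 1/7 + 5/14 + 4/7 + 1 = 29/14 ≈ 2.071 bits/symbol.

2.071 bits/symbol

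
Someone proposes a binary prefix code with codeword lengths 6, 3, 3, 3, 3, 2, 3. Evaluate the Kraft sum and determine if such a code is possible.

0.890625; yes

With common denominator 2^6 = 64: Σ 2^(−ℓᵢ) = 1/64 + 8/64 + 8/64 + 8/64 + 8/64 + 16/64 + 8/64 = 57/64 = 0.890625.
Kraft's inequality requires Σ ≤ 1; here Σ = 0.890625 ≤ 1, so such a prefix code exists.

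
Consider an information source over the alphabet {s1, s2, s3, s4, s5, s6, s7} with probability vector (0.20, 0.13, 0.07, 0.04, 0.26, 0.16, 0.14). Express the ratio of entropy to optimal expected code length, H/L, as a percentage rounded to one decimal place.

99.1%

Entropy H = −Σ p log₂ p ≈ 2.6268 bits.
Huffman merges: 1/25+7/100→11/100; 11/100+13/100→6/25; 7/50+4/25→3/10; 1/5+6/25→11/25; 13/50+3/10→14/25; 11/25+14/25→1. L = 53/20 ≈ 2.6500.
Efficiency = H/L = 2.6268/2.6500 = 99.1%.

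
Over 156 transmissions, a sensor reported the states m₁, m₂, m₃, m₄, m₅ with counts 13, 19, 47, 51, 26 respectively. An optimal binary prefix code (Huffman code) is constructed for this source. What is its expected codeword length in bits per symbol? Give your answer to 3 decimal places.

2.205 bits/symbol

Probabilities are the counts divided by 156.
Repeatedly combine the two least-probable nodes; the expected code length is the sum of the merged weights.
merge 1/12 + 19/156 → 8/39
merge 1/6 + 8/39 → 29/78
merge 47/156 + 17/52 → 49/78
merge 29/78 + 49/78 → 1
L = 8/39 + 29/78 + 49/78 + 1 = 86/39 ≈ 2.205 bits/symbol.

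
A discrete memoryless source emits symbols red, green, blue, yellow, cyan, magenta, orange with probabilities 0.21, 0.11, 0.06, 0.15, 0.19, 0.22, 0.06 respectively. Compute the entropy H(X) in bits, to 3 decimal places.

H = −Σ pᵢ log₂ pᵢ.
−0.21·log₂(0.21) = 0.4728
−0.11·log₂(0.11) = 0.3503
−0.06·log₂(0.06) = 0.2435
−0.15·log₂(0.15) = 0.4105
−0.19·log₂(0.19) = 0.4552
−0.22·log₂(0.22) = 0.4806
−0.06·log₂(0.06) = 0.2435
Sum ≈ 2.6565 → 2.657 bits.

2.657 bits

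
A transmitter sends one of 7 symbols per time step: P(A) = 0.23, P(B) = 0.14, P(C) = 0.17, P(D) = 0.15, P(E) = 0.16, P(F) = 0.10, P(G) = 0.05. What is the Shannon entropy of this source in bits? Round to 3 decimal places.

H = −Σ pᵢ log₂ pᵢ.
−0.23·log₂(0.23) = 0.4877
−0.14·log₂(0.14) = 0.3971
−0.17·log₂(0.17) = 0.4346
−0.15·log₂(0.15) = 0.4105
−0.16·log₂(0.16) = 0.4230
−0.10·log₂(0.10) = 0.3322
−0.05·log₂(0.05) = 0.2161
Sum ≈ 2.7012 → 2.701 bits.

2.701 bits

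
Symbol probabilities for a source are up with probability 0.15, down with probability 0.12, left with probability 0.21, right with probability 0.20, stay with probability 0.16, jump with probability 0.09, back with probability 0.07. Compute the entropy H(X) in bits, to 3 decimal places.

H = −Σ pᵢ log₂ pᵢ.
−0.15·log₂(0.15) = 0.4105
−0.12·log₂(0.12) = 0.3671
−0.21·log₂(0.21) = 0.4728
−0.20·log₂(0.20) = 0.4644
−0.16·log₂(0.16) = 0.4230
−0.09·log₂(0.09) = 0.3127
−0.07·log₂(0.07) = 0.2686
Sum ≈ 2.7190 → 2.719 bits.

2.719 bits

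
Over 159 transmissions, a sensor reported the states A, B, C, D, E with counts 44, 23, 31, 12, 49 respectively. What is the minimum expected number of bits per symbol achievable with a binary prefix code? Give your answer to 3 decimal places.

Probabilities are the counts divided by 159.
Repeatedly combine the two least-probable nodes; the expected code length is the sum of the merged weights.
merge 4/53 + 23/159 → 35/159
merge 31/159 + 35/159 → 22/53
merge 44/159 + 49/159 → 31/53
merge 22/53 + 31/53 → 1
L = 35/159 + 22/53 + 31/53 + 1 = 353/159 ≈ 2.220 bits/symbol.

2.220 bits/symbol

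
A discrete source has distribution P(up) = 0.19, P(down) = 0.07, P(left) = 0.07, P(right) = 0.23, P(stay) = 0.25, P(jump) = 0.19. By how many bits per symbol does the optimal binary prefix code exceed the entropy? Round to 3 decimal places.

Entropy H = −Σ p log₂ p ≈ 2.4352 bits.
Huffman merges: 7/100+7/100→7/50; 7/50+19/100→33/100; 19/100+23/100→21/50; 1/4+33/100→29/50; 21/50+29/50→1. L = 247/100 ≈ 2.4700.
L − H = 2.4700 − 2.4352 = 0.035 bits.

0.035 bits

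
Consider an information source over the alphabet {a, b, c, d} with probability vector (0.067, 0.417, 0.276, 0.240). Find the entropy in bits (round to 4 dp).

1.7942 bits

H = −Σ pᵢ log₂ pᵢ.
−0.067·log₂(0.067) = 0.2613
−0.417·log₂(0.417) = 0.5262
−0.276·log₂(0.276) = 0.5126
−0.240·log₂(0.240) = 0.4941
Sum ≈ 1.7942 → 1.7942 bits.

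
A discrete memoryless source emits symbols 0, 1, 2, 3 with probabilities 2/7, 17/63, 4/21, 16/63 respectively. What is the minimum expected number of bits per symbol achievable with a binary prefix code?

Repeatedly combine the two least-probable nodes; the expected code length is the sum of the merged weights.
merge 4/21 + 16/63 → 4/9
merge 17/63 + 2/7 → 5/9
merge 4/9 + 5/9 → 1
L = 4/9 + 5/9 + 1 = 2 bits/symbol.

2 bits/symbol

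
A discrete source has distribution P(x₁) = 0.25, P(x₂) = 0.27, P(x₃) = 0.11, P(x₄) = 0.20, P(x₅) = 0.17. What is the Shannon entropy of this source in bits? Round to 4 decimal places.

H = −Σ pᵢ log₂ pᵢ.
−0.25·log₂(0.25) = 0.5000
−0.27·log₂(0.27) = 0.5100
−0.11·log₂(0.11) = 0.3503
−0.20·log₂(0.20) = 0.4644
−0.17·log₂(0.17) = 0.4346
Sum ≈ 2.2593 → 2.2593 bits.

2.2593 bits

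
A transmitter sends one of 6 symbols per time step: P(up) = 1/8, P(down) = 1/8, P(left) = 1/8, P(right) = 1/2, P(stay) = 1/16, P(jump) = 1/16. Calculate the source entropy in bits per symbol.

2.125 bits

Each probability is a power of 1/2, so log₂(1/p) is an integer.
H = Σ p·log₂(1/p) = 1/8·3 + 1/8·3 + 1/8·3 + 1/2·1 + 1/16·4 + 1/16·4 = 2.125 bits.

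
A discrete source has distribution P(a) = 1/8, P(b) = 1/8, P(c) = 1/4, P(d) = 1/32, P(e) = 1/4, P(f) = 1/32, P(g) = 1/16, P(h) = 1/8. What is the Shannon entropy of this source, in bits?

Each probability is a power of 1/2, so log₂(1/p) is an integer.
H = Σ p·log₂(1/p) = 1/8·3 + 1/8·3 + 1/4·2 + 1/32·5 + 1/4·2 + 1/32·5 + 1/16·4 + 1/8·3 = 2.6875 bits.

2.6875 bits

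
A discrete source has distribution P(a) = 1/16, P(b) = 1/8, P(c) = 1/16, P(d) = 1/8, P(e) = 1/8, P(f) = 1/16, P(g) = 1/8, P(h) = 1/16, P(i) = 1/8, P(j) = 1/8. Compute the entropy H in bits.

Each probability is a power of 1/2, so log₂(1/p) is an integer.
H = Σ p·log₂(1/p) = 1/16·4 + 1/8·3 + 1/16·4 + 1/8·3 + 1/8·3 + 1/16·4 + 1/8·3 + 1/16·4 + 1/8·3 + 1/8·3 = 3.25 bits.

3.25 bits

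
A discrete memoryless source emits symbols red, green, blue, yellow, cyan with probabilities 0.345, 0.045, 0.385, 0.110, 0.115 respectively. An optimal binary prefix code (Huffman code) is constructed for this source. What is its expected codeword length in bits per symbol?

Repeatedly combine the two least-probable nodes; the expected code length is the sum of the merged weights.
merge 9/200 + 11/100 → 31/200
merge 23/200 + 31/200 → 27/100
merge 27/100 + 69/200 → 123/200
merge 77/200 + 123/200 → 1
L = 31/200 + 27/100 + 123/200 + 1 = 51/25 = 2.04 bits/symbol.

2.04 bits/symbol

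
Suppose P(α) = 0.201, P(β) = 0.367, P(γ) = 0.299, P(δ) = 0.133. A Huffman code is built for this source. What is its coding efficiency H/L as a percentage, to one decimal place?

96.8%

Entropy H = −Σ p log₂ p ≈ 1.9039 bits.
Huffman merges: 133/1000+201/1000→167/500; 299/1000+167/500→633/1000; 367/1000+633/1000→1. L = 1967/1000 ≈ 1.9670.
Efficiency = H/L = 1.9039/1.9670 = 96.8%.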